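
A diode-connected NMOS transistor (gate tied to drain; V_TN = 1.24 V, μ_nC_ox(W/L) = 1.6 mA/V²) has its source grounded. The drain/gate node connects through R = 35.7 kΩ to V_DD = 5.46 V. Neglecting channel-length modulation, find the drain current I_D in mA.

I_D = 0.108 mA

With gate tied to drain, V_GS = V_DS ≥ V_GS − V_TN, so the device is in saturation.
KCL at the drain: ½ k_n (V_GS − V_TN)² = (V_DD − V_GS)/R.
Let x = V_GS − 1.24. Then 28.6 x² + x − 4.22 = 0, giving x = 0.367 V (positive root), so V_GS = 1.61 V.
I_D = (V_DD − V_GS)/R = (5.46 − 1.61) / 35.7 = 0.108 mA.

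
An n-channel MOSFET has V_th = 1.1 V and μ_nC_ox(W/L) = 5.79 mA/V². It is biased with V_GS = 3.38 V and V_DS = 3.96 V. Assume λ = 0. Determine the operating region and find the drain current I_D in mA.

Saturation; I_D = 15.0 mA

V_ov = V_GS − V_th = 3.38 − 1.1 = 2.28 V.
Since V_DS = 3.96 V ≥ V_ov = 2.28 V, the device is in saturation.
I_D = ½ k_n V_ov² = 0.5 × 5.79 × 2.28² = 15 mA.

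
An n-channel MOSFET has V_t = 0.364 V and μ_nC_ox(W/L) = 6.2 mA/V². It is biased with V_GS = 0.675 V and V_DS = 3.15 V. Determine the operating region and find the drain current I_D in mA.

Saturation; I_D = 0.300 mA

V_ov = V_GS − V_t = 0.675 − 0.364 = 0.311 V.
Since V_DS = 3.15 V ≥ V_ov = 0.311 V, the device is in saturation.
I_D = ½ k_n V_ov² = 0.5 × 6.2 × 0.311² = 0.3 mA.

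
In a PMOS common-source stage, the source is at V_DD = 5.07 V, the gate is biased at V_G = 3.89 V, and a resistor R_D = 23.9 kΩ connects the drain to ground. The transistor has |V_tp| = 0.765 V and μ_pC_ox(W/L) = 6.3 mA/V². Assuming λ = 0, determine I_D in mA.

I_D = 0.208 mA

V_SG = V_DD − V_G = 5.07 − 3.89 = 1.18 V, so V_ov = 1.18 − 0.765 = 0.415 V.
Assume saturation: I_D = ½ k_p V_ov² = 0.5 × 6.3 × 0.415² = 0.543 mA, giving V_SD = V_DD − I_D R_D = 5.07 − 0.543 × 23.9 = -7.9 V.
But -7.9 V < V_ov = 0.415 V, so the device is actually in triode.
In triode I_D = k_p[V_ov V_SD − ½ V_SD²] and I_D = (V_DD − V_SD)/R_D. Equating: 75.3 V_SD² − 63.49 V_SD + 5.07 = 0, giving V_SD = 0.0893 V (the root below V_ov).
I_D = (5.07 − 0.0893) / 23.9 = 0.208 mA.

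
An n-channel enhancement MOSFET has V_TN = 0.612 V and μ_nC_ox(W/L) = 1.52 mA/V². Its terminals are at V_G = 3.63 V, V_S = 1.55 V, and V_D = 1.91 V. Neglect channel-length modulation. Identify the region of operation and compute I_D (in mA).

V_GS = V_G − V_S = 3.63 − 1.55 = 2.08 V; V_DS = V_D − V_S = 1.91 − 1.55 = 0.36 V.
V_ov = V_GS − V_TN = 2.08 − 0.612 = 1.47 V.
Since V_DS = 0.36 V < V_ov = 1.47 V, the device is in the triode region.
I_D = k_n [V_ov · V_DS − ½ V_DS²] = 1.52 × [1.47 × 0.36 − 0.5 × 0.36²] = 0.705 mA.

Triode; I_D = 0.705 mA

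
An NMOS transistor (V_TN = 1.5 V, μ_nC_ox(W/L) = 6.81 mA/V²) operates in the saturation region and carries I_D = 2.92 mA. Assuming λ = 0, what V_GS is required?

In saturation I_D = ½ k_n (V_GS − V_TN)², so V_GS − V_TN = √(2 I_D / k_n) = √(2 × 2.92 / 6.81) = 0.926 V.
V_GS = 1.5 + 0.926 = 2.43 V.

V_GS = 2.43 V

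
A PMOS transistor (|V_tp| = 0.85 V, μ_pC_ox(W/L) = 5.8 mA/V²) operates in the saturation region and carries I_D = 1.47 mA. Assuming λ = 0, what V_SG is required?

In saturation I_D = ½ k_p (V_SG − |V_tp|)², so V_SG − |V_tp| = √(2 I_D / k_p) = √(2 × 1.47 / 5.8) = 0.712 V.
V_SG = 0.85 + 0.712 = 1.56 V.

V_SG = 1.56 V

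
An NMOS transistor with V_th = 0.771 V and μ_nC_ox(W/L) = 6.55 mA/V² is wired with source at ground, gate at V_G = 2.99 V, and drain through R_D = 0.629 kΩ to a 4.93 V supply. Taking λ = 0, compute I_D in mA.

V_GS = V_G = 2.99 V, so V_ov = 2.99 − 0.771 = 2.22 V.
Assume saturation: I_D = ½ k_n V_ov² = 0.5 × 6.55 × 2.22² = 16.1 mA, giving V_DS = V_DD − I_D R_D = 4.93 − 16.1 × 0.629 = -5.21 V.
But -5.21 V < V_ov = 2.22 V, so the device is actually in triode.
In triode I_D = k_n[V_ov V_DS − ½ V_DS²] and I_D = (V_DD − V_DS)/R_D. Equating: 2.06 V_DS² − 10.14 V_DS + 4.93 = 0, giving V_DS = 0.547 V (the root below V_ov).
I_D = (4.93 − 0.547) / 0.629 = 6.97 mA.

I_D = 6.97 mA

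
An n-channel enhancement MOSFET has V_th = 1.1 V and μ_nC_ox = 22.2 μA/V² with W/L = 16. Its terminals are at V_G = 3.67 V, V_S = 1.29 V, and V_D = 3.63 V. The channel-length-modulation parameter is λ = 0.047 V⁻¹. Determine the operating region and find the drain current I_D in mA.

Saturation; I_D = 0.323 mA

V_GS = V_G − V_S = 3.67 − 1.29 = 2.38 V; V_DS = V_D − V_S = 3.63 − 1.29 = 2.34 V.
k_n = μ_nC_ox · (W/L) = 0.3552 mA/V².
V_ov = V_GS − V_th = 2.38 − 1.1 = 1.28 V.
Since V_DS = 2.34 V ≥ V_ov = 1.28 V, the device is in saturation.
I_D = ½ k_n V_ov² (1 + λ V_DS) = 0.5 × 0.3552 × 1.28² × (1 + 0.047 × 2.34) = 0.323 mA.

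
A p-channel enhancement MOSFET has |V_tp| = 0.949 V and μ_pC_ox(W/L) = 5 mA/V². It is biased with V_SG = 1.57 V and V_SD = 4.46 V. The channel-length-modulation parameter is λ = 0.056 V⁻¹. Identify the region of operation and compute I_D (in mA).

Saturation; I_D = 1.20 mA

V_ov = V_SG − |V_tp| = 1.57 − 0.949 = 0.621 V.
Since V_SD = 4.46 V ≥ V_ov = 0.621 V, the device is in saturation.
I_D = ½ k_p V_ov² (1 + λ V_SD) = 0.5 × 5 × 0.621² × (1 + 0.056 × 4.46) = 1.2 mA.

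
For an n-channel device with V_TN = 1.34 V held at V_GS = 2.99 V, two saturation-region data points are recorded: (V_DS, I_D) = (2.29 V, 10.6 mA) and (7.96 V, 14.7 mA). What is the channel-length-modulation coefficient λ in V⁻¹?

With V_GS fixed, I_D ∝ (1 + λ V_DS) in saturation, so I_D2/I_D1 = (1 + λ V_DS2)/(1 + λ V_DS1).
14.7/10.6 = 1.387 = (1 + 7.96 λ)/(1 + 2.29 λ).
Solving: λ (I_D1 V_DS2 − I_D2 V_DS1) = I_D2 − I_D1, so λ = (14.7 − 10.6) / (10.6 × 7.96 − 14.7 × 2.29) = 4.1 / 50.7 = 0.0808 V⁻¹.

λ = 0.0808 V⁻¹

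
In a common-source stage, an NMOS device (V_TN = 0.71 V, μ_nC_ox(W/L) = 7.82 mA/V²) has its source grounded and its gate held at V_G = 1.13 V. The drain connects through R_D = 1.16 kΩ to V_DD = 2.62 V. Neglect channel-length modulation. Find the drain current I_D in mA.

I_D = 0.690 mA

V_GS = V_G = 1.13 V, so V_ov = 1.13 − 0.71 = 0.42 V.
Assume saturation: I_D = ½ k_n V_ov² = 0.5 × 7.82 × 0.42² = 0.69 mA, giving V_DS = V_DD − I_D R_D = 2.62 − 0.69 × 1.16 = 1.82 V.
V_DS = 1.82 V ≥ V_ov = 0.42 V, confirming saturation.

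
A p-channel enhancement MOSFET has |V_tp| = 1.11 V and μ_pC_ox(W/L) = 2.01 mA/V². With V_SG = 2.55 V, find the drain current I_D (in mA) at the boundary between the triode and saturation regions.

I_D = 2.08 mA

At the boundary V_SD = V_ov = V_SG − |V_tp| = 2.55 − 1.11 = 1.44 V.
I_D = ½ k_p V_ov² = 0.5 × 2.01 × 1.44² = 2.08 mA.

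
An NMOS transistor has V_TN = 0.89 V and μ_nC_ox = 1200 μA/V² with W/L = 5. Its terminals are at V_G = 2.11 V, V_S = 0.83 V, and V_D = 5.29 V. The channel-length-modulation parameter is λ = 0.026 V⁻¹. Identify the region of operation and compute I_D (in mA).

Saturation; I_D = 0.509 mA

V_GS = V_G − V_S = 2.11 − 0.83 = 1.28 V; V_DS = V_D − V_S = 5.29 − 0.83 = 4.46 V.
k_n = μ_nC_ox · (W/L) = 6 mA/V².
V_ov = V_GS − V_TN = 1.28 − 0.89 = 0.39 V.
Since V_DS = 4.46 V ≥ V_ov = 0.39 V, the device is in saturation.
I_D = ½ k_n V_ov² (1 + λ V_DS) = 0.5 × 6 × 0.39² × (1 + 0.026 × 4.46) = 0.509 mA.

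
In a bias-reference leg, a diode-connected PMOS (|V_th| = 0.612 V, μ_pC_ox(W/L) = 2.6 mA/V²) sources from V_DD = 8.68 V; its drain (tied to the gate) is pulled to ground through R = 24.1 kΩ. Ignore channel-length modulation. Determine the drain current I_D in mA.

With gate tied to drain, V_SG = V_SD ≥ V_SG − |V_th|, so the device is in saturation.
KCL at the drain: ½ k_p (V_SG − |V_th|)² = (V_DD − V_SG)/R.
Let x = V_SG − 0.612. Then 31.3 x² + x − 8.068 = 0, giving x = 0.492 V (positive root), so V_SG = 1.1 V.
I_D = (V_DD − V_SG)/R = (8.68 − 1.1) / 24.1 = 0.314 mA.

I_D = 0.314 mA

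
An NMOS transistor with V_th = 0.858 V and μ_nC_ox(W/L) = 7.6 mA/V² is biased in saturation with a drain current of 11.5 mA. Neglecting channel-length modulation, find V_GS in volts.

V_GS = 2.60 V

In saturation I_D = ½ k_n (V_GS − V_th)², so V_GS − V_th = √(2 I_D / k_n) = √(2 × 11.5 / 7.6) = 1.74 V.
V_GS = 0.858 + 1.74 = 2.6 V.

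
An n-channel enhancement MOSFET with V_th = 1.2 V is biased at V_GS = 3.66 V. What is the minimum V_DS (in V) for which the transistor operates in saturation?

V_DS,sat = 2.46 V

The boundary between triode and saturation is V_DS = V_GS − V_th = V_ov.
V_ov = 3.66 − 1.2 = 2.46 V.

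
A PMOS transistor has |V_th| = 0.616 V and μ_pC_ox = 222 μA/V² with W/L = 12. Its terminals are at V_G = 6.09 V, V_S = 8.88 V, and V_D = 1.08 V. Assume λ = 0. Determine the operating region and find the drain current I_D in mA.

V_SG = V_S − V_G = 8.88 − 6.09 = 2.79 V; V_SD = V_S − V_D = 8.88 − 1.08 = 7.8 V.
k_p = μ_pC_ox · (W/L) = 2.664 mA/V².
V_ov = V_SG − |V_th| = 2.79 − 0.616 = 2.17 V.
Since V_SD = 7.8 V ≥ V_ov = 2.17 V, the device is in saturation.
I_D = ½ k_p V_ov² = 0.5 × 2.664 × 2.17² = 6.3 mA.

Saturation; I_D = 6.30 mA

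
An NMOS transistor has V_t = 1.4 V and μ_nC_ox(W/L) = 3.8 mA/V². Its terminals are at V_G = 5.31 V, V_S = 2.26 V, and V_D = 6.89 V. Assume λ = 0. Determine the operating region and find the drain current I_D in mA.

Saturation; I_D = 5.17 mA

V_GS = V_G − V_S = 5.31 − 2.26 = 3.05 V; V_DS = V_D − V_S = 6.89 − 2.26 = 4.63 V.
V_ov = V_GS − V_t = 3.05 − 1.4 = 1.65 V.
Since V_DS = 4.63 V ≥ V_ov = 1.65 V, the device is in saturation.
I_D = ½ k_n V_ov² = 0.5 × 3.8 × 1.65² = 5.17 mA.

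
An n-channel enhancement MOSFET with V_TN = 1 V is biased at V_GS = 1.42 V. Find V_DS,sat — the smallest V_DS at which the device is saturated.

The boundary between triode and saturation is V_DS = V_GS − V_TN = V_ov.
V_ov = 1.42 − 1 = 0.42 V.

V_DS,sat = 0.420 V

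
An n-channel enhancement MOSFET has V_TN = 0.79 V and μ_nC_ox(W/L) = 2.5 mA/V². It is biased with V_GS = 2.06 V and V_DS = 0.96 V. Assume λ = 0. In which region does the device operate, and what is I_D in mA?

V_ov = V_GS − V_TN = 2.06 − 0.79 = 1.27 V.
Since V_DS = 0.96 V < V_ov = 1.27 V, the device is in the triode region.
I_D = k_n [V_ov · V_DS − ½ V_DS²] = 2.5 × [1.27 × 0.96 − 0.5 × 0.96²] = 1.9 mA.

Triode; I_D = 1.90 mA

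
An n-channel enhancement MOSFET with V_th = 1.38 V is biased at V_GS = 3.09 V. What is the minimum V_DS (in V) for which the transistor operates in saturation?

The boundary between triode and saturation is V_DS = V_GS − V_th = V_ov.
V_ov = 3.09 − 1.38 = 1.71 V.

V_DS,sat = 1.71 V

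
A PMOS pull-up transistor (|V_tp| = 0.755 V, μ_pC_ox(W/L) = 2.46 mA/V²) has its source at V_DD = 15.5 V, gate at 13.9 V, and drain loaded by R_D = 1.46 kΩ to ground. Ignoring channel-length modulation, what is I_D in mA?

V_SG = V_DD − V_G = 15.5 − 13.9 = 1.6 V, so V_ov = 1.6 − 0.755 = 0.845 V.
Assume saturation: I_D = ½ k_p V_ov² = 0.5 × 2.46 × 0.845² = 0.878 mA, giving V_SD = V_DD − I_D R_D = 15.5 − 0.878 × 1.46 = 14.2 V.
V_SD = 14.2 V ≥ V_ov = 0.845 V, confirming saturation.

I_D = 0.878 mA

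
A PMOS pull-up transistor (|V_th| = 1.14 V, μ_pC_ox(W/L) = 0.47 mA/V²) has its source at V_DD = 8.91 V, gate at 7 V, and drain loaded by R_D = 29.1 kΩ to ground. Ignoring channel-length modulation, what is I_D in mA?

V_SG = V_DD − V_G = 8.91 − 7 = 1.91 V, so V_ov = 1.91 − 1.14 = 0.77 V.
Assume saturation: I_D = ½ k_p V_ov² = 0.5 × 0.47 × 0.77² = 0.139 mA, giving V_SD = V_DD − I_D R_D = 8.91 − 0.139 × 29.1 = 4.86 V.
V_SD = 4.86 V ≥ V_ov = 0.77 V, confirming saturation.

I_D = 0.139 mA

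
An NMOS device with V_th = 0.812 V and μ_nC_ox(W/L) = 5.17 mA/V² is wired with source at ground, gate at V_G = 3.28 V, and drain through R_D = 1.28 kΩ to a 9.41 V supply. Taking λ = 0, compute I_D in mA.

I_D = 6.87 mA

V_GS = V_G = 3.28 V, so V_ov = 3.28 − 0.812 = 2.47 V.
Assume saturation: I_D = ½ k_n V_ov² = 0.5 × 5.17 × 2.47² = 15.7 mA, giving V_DS = V_DD − I_D R_D = 9.41 − 15.7 × 1.28 = -10.7 V.
But -10.7 V < V_ov = 2.47 V, so the device is actually in triode.
In triode I_D = k_n[V_ov V_DS − ½ V_DS²] and I_D = (V_DD − V_DS)/R_D. Equating: 3.31 V_DS² − 17.33 V_DS + 9.41 = 0, giving V_DS = 0.615 V (the root below V_ov).
I_D = (9.41 − 0.615) / 1.28 = 6.87 mA.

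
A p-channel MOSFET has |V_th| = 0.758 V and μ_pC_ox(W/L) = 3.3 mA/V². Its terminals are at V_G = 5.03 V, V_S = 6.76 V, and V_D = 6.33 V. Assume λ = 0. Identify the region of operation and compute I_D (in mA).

V_SG = V_S − V_G = 6.76 − 5.03 = 1.73 V; V_SD = V_S − V_D = 6.76 − 6.33 = 0.43 V.
V_ov = V_SG − |V_th| = 1.73 − 0.758 = 0.972 V.
Since V_SD = 0.43 V < V_ov = 0.972 V, the device is in the triode region.
I_D = k_p [V_ov · V_SD − ½ V_SD²] = 3.3 × [0.972 × 0.43 − 0.5 × 0.43²] = 1.07 mA.

Triode; I_D = 1.07 mA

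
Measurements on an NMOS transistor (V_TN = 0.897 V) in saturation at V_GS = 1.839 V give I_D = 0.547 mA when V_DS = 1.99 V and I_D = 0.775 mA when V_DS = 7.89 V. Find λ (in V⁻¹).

With V_GS fixed, I_D ∝ (1 + λ V_DS) in saturation, so I_D2/I_D1 = (1 + λ V_DS2)/(1 + λ V_DS1).
0.775/0.547 = 1.417 = (1 + 7.89 λ)/(1 + 1.99 λ).
Solving: λ (I_D1 V_DS2 − I_D2 V_DS1) = I_D2 − I_D1, so λ = (0.775 − 0.547) / (0.547 × 7.89 − 0.775 × 1.99) = 0.228 / 2.77 = 0.0822 V⁻¹.

λ = 0.0822 V⁻¹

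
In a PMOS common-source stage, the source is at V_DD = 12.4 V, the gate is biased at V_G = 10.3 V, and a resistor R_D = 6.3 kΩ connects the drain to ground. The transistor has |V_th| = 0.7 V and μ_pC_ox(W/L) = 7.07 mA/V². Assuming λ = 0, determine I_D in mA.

I_D = 1.93 mA

V_SG = V_DD − V_G = 12.4 − 10.3 = 2.1 V, so V_ov = 2.1 − 0.7 = 1.4 V.
Assume saturation: I_D = ½ k_p V_ov² = 0.5 × 7.07 × 1.4² = 6.93 mA, giving V_SD = V_DD − I_D R_D = 12.4 − 6.93 × 6.3 = -31.3 V.
But -31.3 V < V_ov = 1.4 V, so the device is actually in triode.
In triode I_D = k_p[V_ov V_SD − ½ V_SD²] and I_D = (V_DD − V_SD)/R_D. Equating: 22.3 V_SD² − 63.36 V_SD + 12.4 = 0, giving V_SD = 0.211 V (the root below V_ov).
I_D = (12.4 − 0.211) / 6.3 = 1.93 mA.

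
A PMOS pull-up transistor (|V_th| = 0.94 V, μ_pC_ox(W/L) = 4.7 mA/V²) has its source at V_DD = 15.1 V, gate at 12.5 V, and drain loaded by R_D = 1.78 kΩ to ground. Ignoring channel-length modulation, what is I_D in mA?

V_SG = V_DD − V_G = 15.1 − 12.5 = 2.6 V, so V_ov = 2.6 − 0.94 = 1.66 V.
Assume saturation: I_D = ½ k_p V_ov² = 0.5 × 4.7 × 1.66² = 6.48 mA, giving V_SD = V_DD − I_D R_D = 15.1 − 6.48 × 1.78 = 3.57 V.
V_SD = 3.57 V ≥ V_ov = 1.66 V, confirming saturation.

I_D = 6.48 mA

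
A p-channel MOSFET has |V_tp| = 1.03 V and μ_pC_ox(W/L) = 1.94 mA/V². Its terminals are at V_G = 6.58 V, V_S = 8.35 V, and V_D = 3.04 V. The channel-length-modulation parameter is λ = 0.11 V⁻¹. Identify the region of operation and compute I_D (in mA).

Saturation; I_D = 0.841 mA

V_SG = V_S − V_G = 8.35 − 6.58 = 1.77 V; V_SD = V_S − V_D = 8.35 − 3.04 = 5.31 V.
V_ov = V_SG − |V_tp| = 1.77 − 1.03 = 0.74 V.
Since V_SD = 5.31 V ≥ V_ov = 0.74 V, the device is in saturation.
I_D = ½ k_p V_ov² (1 + λ V_SD) = 0.5 × 1.94 × 0.74² × (1 + 0.11 × 5.31) = 0.841 mA.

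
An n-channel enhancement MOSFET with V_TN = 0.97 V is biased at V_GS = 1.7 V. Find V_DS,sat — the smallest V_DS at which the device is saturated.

V_DS,sat = 0.730 V

The boundary between triode and saturation is V_DS = V_GS − V_TN = V_ov.
V_ov = 1.7 − 0.97 = 0.73 V.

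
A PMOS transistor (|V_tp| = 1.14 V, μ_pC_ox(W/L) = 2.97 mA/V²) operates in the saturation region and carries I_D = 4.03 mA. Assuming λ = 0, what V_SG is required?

In saturation I_D = ½ k_p (V_SG − |V_tp|)², so V_SG − |V_tp| = √(2 I_D / k_p) = √(2 × 4.03 / 2.97) = 1.65 V.
V_SG = 1.14 + 1.65 = 2.79 V.

V_SG = 2.79 V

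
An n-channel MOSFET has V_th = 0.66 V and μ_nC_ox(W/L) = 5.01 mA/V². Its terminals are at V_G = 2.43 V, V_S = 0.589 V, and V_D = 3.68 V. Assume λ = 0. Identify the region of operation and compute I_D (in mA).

V_GS = V_G − V_S = 2.43 − 0.589 = 1.84 V; V_DS = V_D − V_S = 3.68 − 0.589 = 3.09 V.
V_ov = V_GS − V_th = 1.84 − 0.66 = 1.18 V.
Since V_DS = 3.09 V ≥ V_ov = 1.18 V, the device is in saturation.
I_D = ½ k_n V_ov² = 0.5 × 5.01 × 1.18² = 3.49 mA.

Saturation; I_D = 3.49 mA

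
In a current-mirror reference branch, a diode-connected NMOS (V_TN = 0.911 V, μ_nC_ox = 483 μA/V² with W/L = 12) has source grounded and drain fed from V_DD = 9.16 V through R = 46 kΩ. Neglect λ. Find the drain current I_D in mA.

With gate tied to drain, V_GS = V_DS ≥ V_GS − V_TN, so the device is in saturation.
k_n = μ_nC_ox · (W/L) = 5.796 mA/V².
KCL at the drain: ½ k_n (V_GS − V_TN)² = (V_DD − V_GS)/R.
Let x = V_GS − 0.911. Then 133 x² + x − 8.249 = 0, giving x = 0.245 V (positive root), so V_GS = 1.16 V.
I_D = (V_DD − V_GS)/R = (9.16 − 1.16) / 46 = 0.174 mA.

I_D = 0.174 mA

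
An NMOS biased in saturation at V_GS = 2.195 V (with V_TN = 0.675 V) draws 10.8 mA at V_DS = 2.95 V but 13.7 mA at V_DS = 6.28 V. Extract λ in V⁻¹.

With V_GS fixed, I_D ∝ (1 + λ V_DS) in saturation, so I_D2/I_D1 = (1 + λ V_DS2)/(1 + λ V_DS1).
13.7/10.8 = 1.269 = (1 + 6.28 λ)/(1 + 2.95 λ).
Solving: λ (I_D1 V_DS2 − I_D2 V_DS1) = I_D2 − I_D1, so λ = (13.7 − 10.8) / (10.8 × 6.28 − 13.7 × 2.95) = 2.9 / 27.4 = 0.106 V⁻¹.

λ = 0.106 V⁻¹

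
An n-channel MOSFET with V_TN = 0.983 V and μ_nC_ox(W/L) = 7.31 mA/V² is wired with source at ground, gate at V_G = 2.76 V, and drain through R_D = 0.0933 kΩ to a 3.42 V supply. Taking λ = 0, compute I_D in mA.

I_D = 11.5 mA

V_GS = V_G = 2.76 V, so V_ov = 2.76 − 0.983 = 1.78 V.
Assume saturation: I_D = ½ k_n V_ov² = 0.5 × 7.31 × 1.78² = 11.5 mA, giving V_DS = V_DD − I_D R_D = 3.42 − 11.5 × 0.0933 = 2.34 V.
V_DS = 2.34 V ≥ V_ov = 1.78 V, confirming saturation.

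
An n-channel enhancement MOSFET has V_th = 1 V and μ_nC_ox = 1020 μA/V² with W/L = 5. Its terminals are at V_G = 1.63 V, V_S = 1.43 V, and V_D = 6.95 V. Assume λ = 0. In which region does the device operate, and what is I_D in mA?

V_GS = V_G − V_S = 1.63 − 1.43 = 0.2 V; V_DS = V_D − V_S = 6.95 − 1.43 = 5.52 V.
V_GS = 0.2 V < V_th = 1 V, so the transistor is in cutoff.

Cutoff; I_D = 0 mA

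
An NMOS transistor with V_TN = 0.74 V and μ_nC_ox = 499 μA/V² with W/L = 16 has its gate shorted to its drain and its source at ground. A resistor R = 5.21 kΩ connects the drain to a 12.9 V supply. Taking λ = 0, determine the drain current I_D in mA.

With gate tied to drain, V_GS = V_DS ≥ V_GS − V_TN, so the device is in saturation.
k_n = μ_nC_ox · (W/L) = 7.984 mA/V².
KCL at the drain: ½ k_n (V_GS − V_TN)² = (V_DD − V_GS)/R.
Let x = V_GS − 0.74. Then 20.8 x² + x − 12.16 = 0, giving x = 0.741 V (positive root), so V_GS = 1.48 V.
I_D = (V_DD − V_GS)/R = (12.9 − 1.48) / 5.21 = 2.19 mA.

I_D = 2.19 mA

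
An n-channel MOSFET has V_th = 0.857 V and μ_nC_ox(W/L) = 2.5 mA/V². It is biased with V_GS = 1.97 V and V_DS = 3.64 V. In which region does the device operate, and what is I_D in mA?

V_ov = V_GS − V_th = 1.97 − 0.857 = 1.11 V.
Since V_DS = 3.64 V ≥ V_ov = 1.11 V, the device is in saturation.
I_D = ½ k_n V_ov² = 0.5 × 2.5 × 1.11² = 1.55 mA.

Saturation; I_D = 1.55 mA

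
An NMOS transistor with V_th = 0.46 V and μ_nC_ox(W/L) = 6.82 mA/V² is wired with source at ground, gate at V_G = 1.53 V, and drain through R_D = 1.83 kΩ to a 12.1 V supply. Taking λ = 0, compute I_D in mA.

I_D = 3.90 mA

V_GS = V_G = 1.53 V, so V_ov = 1.53 − 0.46 = 1.07 V.
Assume saturation: I_D = ½ k_n V_ov² = 0.5 × 6.82 × 1.07² = 3.9 mA, giving V_DS = V_DD − I_D R_D = 12.1 − 3.9 × 1.83 = 4.96 V.
V_DS = 4.96 V ≥ V_ov = 1.07 V, confirming saturation.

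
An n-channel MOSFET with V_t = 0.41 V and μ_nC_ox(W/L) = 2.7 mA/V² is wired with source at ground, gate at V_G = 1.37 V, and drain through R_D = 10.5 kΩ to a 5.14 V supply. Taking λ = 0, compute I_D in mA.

I_D = 0.470 mA

V_GS = V_G = 1.37 V, so V_ov = 1.37 − 0.41 = 0.96 V.
Assume saturation: I_D = ½ k_n V_ov² = 0.5 × 2.7 × 0.96² = 1.24 mA, giving V_DS = V_DD − I_D R_D = 5.14 − 1.24 × 10.5 = -7.92 V.
But -7.92 V < V_ov = 0.96 V, so the device is actually in triode.
In triode I_D = k_n[V_ov V_DS − ½ V_DS²] and I_D = (V_DD − V_DS)/R_D. Equating: 14.2 V_DS² − 28.22 V_DS + 5.14 = 0, giving V_DS = 0.203 V (the root below V_ov).
I_D = (5.14 − 0.203) / 10.5 = 0.47 mA.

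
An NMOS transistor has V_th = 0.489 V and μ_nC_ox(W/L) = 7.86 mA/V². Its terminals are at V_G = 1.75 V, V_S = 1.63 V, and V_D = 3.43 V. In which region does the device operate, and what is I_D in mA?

Cutoff; I_D = 0 mA

V_GS = V_G − V_S = 1.75 − 1.63 = 0.12 V; V_DS = V_D − V_S = 3.43 − 1.63 = 1.8 V.
V_GS = 0.12 V < V_th = 0.489 V, so the transistor is in cutoff.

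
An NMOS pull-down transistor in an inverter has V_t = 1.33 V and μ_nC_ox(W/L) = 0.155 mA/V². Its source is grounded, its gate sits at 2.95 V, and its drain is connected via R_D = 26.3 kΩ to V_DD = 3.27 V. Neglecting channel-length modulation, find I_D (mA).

I_D = 0.105 mA

V_GS = V_G = 2.95 V, so V_ov = 2.95 − 1.33 = 1.62 V.
Assume saturation: I_D = ½ k_n V_ov² = 0.5 × 0.155 × 1.62² = 0.203 mA, giving V_DS = V_DD − I_D R_D = 3.27 − 0.203 × 26.3 = -2.08 V.
But -2.08 V < V_ov = 1.62 V, so the device is actually in triode.
In triode I_D = k_n[V_ov V_DS − ½ V_DS²] and I_D = (V_DD − V_DS)/R_D. Equating: 2.04 V_DS² − 7.604 V_DS + 3.27 = 0, giving V_DS = 0.496 V (the root below V_ov).
I_D = (3.27 − 0.496) / 26.3 = 0.105 mA.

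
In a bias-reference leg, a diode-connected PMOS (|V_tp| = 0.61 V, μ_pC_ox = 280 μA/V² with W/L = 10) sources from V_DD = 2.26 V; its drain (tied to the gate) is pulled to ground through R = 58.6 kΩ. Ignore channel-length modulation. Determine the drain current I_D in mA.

I_D = 0.0258 mA

With gate tied to drain, V_SG = V_SD ≥ V_SG − |V_tp|, so the device is in saturation.
k_p = μ_pC_ox · (W/L) = 2.8 mA/V².
KCL at the drain: ½ k_p (V_SG − |V_tp|)² = (V_DD − V_SG)/R.
Let x = V_SG − 0.61. Then 82 x² + x − 1.65 = 0, giving x = 0.136 V (positive root), so V_SG = 0.746 V.
I_D = (V_DD − V_SG)/R = (2.26 − 0.746) / 58.6 = 0.0258 mA.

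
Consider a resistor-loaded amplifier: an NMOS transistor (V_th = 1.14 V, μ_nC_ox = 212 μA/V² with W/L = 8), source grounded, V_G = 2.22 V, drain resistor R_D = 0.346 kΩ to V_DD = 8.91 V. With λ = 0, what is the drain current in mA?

I_D = 0.989 mA

V_GS = V_G = 2.22 V, so V_ov = 2.22 − 1.14 = 1.08 V.
k_n = μ_nC_ox · (W/L) = 1.696 mA/V².
Assume saturation: I_D = ½ k_n V_ov² = 0.5 × 1.696 × 1.08² = 0.989 mA, giving V_DS = V_DD − I_D R_D = 8.91 − 0.989 × 0.346 = 8.57 V.
V_DS = 8.57 V ≥ V_ov = 1.08 V, confirming saturation.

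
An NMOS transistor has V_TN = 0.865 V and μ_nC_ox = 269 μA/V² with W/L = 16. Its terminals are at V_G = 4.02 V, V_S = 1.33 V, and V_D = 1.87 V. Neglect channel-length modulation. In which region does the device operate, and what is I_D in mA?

V_GS = V_G − V_S = 4.02 − 1.33 = 2.69 V; V_DS = V_D − V_S = 1.87 − 1.33 = 0.54 V.
k_n = μ_nC_ox · (W/L) = 4.304 mA/V².
V_ov = V_GS − V_TN = 2.69 − 0.865 = 1.82 V.
Since V_DS = 0.54 V < V_ov = 1.82 V, the device is in the triode region.
I_D = k_n [V_ov · V_DS − ½ V_DS²] = 4.304 × [1.82 × 0.54 − 0.5 × 0.54²] = 3.61 mA.

Triode; I_D = 3.61 mA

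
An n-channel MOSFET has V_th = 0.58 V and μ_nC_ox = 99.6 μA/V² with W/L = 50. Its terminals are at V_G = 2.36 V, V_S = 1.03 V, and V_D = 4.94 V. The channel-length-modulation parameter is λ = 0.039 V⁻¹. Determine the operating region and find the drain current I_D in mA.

V_GS = V_G − V_S = 2.36 − 1.03 = 1.33 V; V_DS = V_D − V_S = 4.94 − 1.03 = 3.91 V.
k_n = μ_nC_ox · (W/L) = 4.98 mA/V².
V_ov = V_GS − V_th = 1.33 − 0.58 = 0.75 V.
Since V_DS = 3.91 V ≥ V_ov = 0.75 V, the device is in saturation.
I_D = ½ k_n V_ov² (1 + λ V_DS) = 0.5 × 4.98 × 0.75² × (1 + 0.039 × 3.91) = 1.61 mA.

Saturation; I_D = 1.61 mA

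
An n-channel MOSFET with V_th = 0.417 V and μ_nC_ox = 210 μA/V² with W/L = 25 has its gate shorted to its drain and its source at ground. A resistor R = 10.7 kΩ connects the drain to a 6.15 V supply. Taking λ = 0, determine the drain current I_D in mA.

I_D = 0.495 mA

With gate tied to drain, V_GS = V_DS ≥ V_GS − V_th, so the device is in saturation.
k_n = μ_nC_ox · (W/L) = 5.25 mA/V².
KCL at the drain: ½ k_n (V_GS − V_th)² = (V_DD − V_GS)/R.
Let x = V_GS − 0.417. Then 28.1 x² + x − 5.733 = 0, giving x = 0.434 V (positive root), so V_GS = 0.851 V.
I_D = (V_DD − V_GS)/R = (6.15 − 0.851) / 10.7 = 0.495 mA.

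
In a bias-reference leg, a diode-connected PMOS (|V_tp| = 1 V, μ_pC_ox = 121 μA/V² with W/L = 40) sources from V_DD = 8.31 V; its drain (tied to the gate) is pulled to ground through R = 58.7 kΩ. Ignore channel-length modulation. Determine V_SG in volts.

V_SG = 1.22 V

With gate tied to drain, V_SG = V_SD ≥ V_SG − |V_tp|, so the device is in saturation.
k_p = μ_pC_ox · (W/L) = 4.84 mA/V².
KCL at the drain: ½ k_p (V_SG − |V_tp|)² = (V_DD − V_SG)/R.
Let x = V_SG − 1. Then 142 x² + x − 7.31 = 0, giving x = 0.223 V (positive root), so V_SG = 1.22 V.
I_D = (V_DD − V_SG)/R = (8.31 − 1.22) / 58.7 = 0.121 mA.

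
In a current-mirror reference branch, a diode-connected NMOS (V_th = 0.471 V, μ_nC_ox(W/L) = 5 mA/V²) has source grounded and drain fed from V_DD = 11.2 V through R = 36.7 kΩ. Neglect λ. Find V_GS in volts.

V_GS = 0.808 V

With gate tied to drain, V_GS = V_DS ≥ V_GS − V_th, so the device is in saturation.
KCL at the drain: ½ k_n (V_GS − V_th)² = (V_DD − V_GS)/R.
Let x = V_GS − 0.471. Then 91.8 x² + x − 10.73 = 0, giving x = 0.337 V (positive root), so V_GS = 0.808 V.
I_D = (V_DD − V_GS)/R = (11.2 − 0.808) / 36.7 = 0.283 mA.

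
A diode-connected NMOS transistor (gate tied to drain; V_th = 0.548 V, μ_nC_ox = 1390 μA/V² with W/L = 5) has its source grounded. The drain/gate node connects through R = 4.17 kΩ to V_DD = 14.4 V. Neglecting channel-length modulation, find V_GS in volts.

With gate tied to drain, V_GS = V_DS ≥ V_GS − V_th, so the device is in saturation.
k_n = μ_nC_ox · (W/L) = 6.95 mA/V².
KCL at the drain: ½ k_n (V_GS − V_th)² = (V_DD − V_GS)/R.
Let x = V_GS − 0.548. Then 14.5 x² + x − 13.85 = 0, giving x = 0.944 V (positive root), so V_GS = 1.49 V.
I_D = (V_DD − V_GS)/R = (14.4 − 1.49) / 4.17 = 3.1 mA.

V_GS = 1.49 V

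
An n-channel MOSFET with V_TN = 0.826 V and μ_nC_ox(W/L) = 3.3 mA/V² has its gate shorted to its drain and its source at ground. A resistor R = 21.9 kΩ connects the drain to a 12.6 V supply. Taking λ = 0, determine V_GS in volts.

With gate tied to drain, V_GS = V_DS ≥ V_GS − V_TN, so the device is in saturation.
KCL at the drain: ½ k_n (V_GS − V_TN)² = (V_DD − V_GS)/R.
Let x = V_GS − 0.826. Then 36.1 x² + x − 11.77 = 0, giving x = 0.557 V (positive root), so V_GS = 1.38 V.
I_D = (V_DD − V_GS)/R = (12.6 − 1.38) / 21.9 = 0.512 mA.

V_GS = 1.38 V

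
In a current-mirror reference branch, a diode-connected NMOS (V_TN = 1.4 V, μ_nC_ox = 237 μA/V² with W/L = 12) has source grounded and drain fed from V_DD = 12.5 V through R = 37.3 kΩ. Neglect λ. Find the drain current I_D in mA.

With gate tied to drain, V_GS = V_DS ≥ V_GS − V_TN, so the device is in saturation.
k_n = μ_nC_ox · (W/L) = 2.844 mA/V².
KCL at the drain: ½ k_n (V_GS − V_TN)² = (V_DD − V_GS)/R.
Let x = V_GS − 1.4. Then 53 x² + x − 11.1 = 0, giving x = 0.448 V (positive root), so V_GS = 1.85 V.
I_D = (V_DD − V_GS)/R = (12.5 − 1.85) / 37.3 = 0.286 mA.

I_D = 0.286 mA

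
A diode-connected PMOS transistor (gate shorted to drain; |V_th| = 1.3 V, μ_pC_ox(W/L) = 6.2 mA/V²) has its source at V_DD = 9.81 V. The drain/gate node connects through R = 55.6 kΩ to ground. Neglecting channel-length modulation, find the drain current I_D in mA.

With gate tied to drain, V_SG = V_SD ≥ V_SG − |V_th|, so the device is in saturation.
KCL at the drain: ½ k_p (V_SG − |V_th|)² = (V_DD − V_SG)/R.
Let x = V_SG − 1.3. Then 172 x² + x − 8.51 = 0, giving x = 0.219 V (positive root), so V_SG = 1.52 V.
I_D = (V_DD − V_SG)/R = (9.81 − 1.52) / 55.6 = 0.149 mA.

I_D = 0.149 mA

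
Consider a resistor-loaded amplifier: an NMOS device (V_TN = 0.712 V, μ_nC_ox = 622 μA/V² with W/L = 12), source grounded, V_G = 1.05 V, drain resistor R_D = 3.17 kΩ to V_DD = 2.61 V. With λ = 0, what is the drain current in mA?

I_D = 0.426 mA

V_GS = V_G = 1.05 V, so V_ov = 1.05 − 0.712 = 0.338 V.
k_n = μ_nC_ox · (W/L) = 7.464 mA/V².
Assume saturation: I_D = ½ k_n V_ov² = 0.5 × 7.464 × 0.338² = 0.426 mA, giving V_DS = V_DD − I_D R_D = 2.61 − 0.426 × 3.17 = 1.26 V.
V_DS = 1.26 V ≥ V_ov = 0.338 V, confirming saturation.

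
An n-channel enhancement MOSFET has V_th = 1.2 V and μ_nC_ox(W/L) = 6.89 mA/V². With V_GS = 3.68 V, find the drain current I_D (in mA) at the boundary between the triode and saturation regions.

At the boundary V_DS = V_ov = V_GS − V_th = 3.68 − 1.2 = 2.48 V.
I_D = ½ k_n V_ov² = 0.5 × 6.89 × 2.48² = 21.2 mA.

I_D = 21.2 mA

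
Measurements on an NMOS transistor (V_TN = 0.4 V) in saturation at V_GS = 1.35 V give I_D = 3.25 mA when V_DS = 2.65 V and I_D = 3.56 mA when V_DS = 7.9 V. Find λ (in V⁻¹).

λ = 0.0191 V⁻¹

With V_GS fixed, I_D ∝ (1 + λ V_DS) in saturation, so I_D2/I_D1 = (1 + λ V_DS2)/(1 + λ V_DS1).
3.56/3.25 = 1.095 = (1 + 7.9 λ)/(1 + 2.65 λ).
Solving: λ (I_D1 V_DS2 − I_D2 V_DS1) = I_D2 − I_D1, so λ = (3.56 − 3.25) / (3.25 × 7.9 − 3.56 × 2.65) = 0.31 / 16.2 = 0.0191 V⁻¹.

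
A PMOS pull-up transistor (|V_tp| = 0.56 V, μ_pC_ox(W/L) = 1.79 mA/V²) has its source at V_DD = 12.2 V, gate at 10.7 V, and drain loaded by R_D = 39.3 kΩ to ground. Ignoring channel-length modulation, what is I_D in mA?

V_SG = V_DD − V_G = 12.2 − 10.7 = 1.5 V, so V_ov = 1.5 − 0.56 = 0.94 V.
Assume saturation: I_D = ½ k_p V_ov² = 0.5 × 1.79 × 0.94² = 0.791 mA, giving V_SD = V_DD − I_D R_D = 12.2 − 0.791 × 39.3 = -18.9 V.
But -18.9 V < V_ov = 0.94 V, so the device is actually in triode.
In triode I_D = k_p[V_ov V_SD − ½ V_SD²] and I_D = (V_DD − V_SD)/R_D. Equating: 35.2 V_SD² − 67.13 V_SD + 12.2 = 0, giving V_SD = 0.203 V (the root below V_ov).
I_D = (12.2 − 0.203) / 39.3 = 0.305 mA.

I_D = 0.305 mA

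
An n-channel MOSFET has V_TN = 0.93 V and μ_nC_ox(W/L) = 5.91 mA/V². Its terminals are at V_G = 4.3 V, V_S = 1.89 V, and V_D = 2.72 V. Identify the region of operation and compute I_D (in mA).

Triode; I_D = 5.22 mA

V_GS = V_G − V_S = 4.3 − 1.89 = 2.41 V; V_DS = V_D − V_S = 2.72 − 1.89 = 0.83 V.
V_ov = V_GS − V_TN = 2.41 − 0.93 = 1.48 V.
Since V_DS = 0.83 V < V_ov = 1.48 V, the device is in the triode region.
I_D = k_n [V_ov · V_DS − ½ V_DS²] = 5.91 × [1.48 × 0.83 − 0.5 × 0.83²] = 5.22 mA.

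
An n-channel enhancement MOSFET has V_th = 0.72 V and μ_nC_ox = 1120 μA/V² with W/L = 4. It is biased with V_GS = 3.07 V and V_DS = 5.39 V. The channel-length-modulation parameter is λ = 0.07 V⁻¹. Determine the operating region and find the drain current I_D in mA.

Saturation; I_D = 17.0 mA

k_n = μ_nC_ox · (W/L) = 4.48 mA/V².
V_ov = V_GS − V_th = 3.07 − 0.72 = 2.35 V.
Since V_DS = 5.39 V ≥ V_ov = 2.35 V, the device is in saturation.
I_D = ½ k_n V_ov² (1 + λ V_DS) = 0.5 × 4.48 × 2.35² × (1 + 0.07 × 5.39) = 17 mA.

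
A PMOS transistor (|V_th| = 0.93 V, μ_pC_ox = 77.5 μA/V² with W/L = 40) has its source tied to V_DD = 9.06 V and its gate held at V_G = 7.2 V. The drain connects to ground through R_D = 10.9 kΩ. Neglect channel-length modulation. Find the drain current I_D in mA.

I_D = 0.800 mA

V_SG = V_DD − V_G = 9.06 − 7.2 = 1.86 V, so V_ov = 1.86 − 0.93 = 0.93 V.
k_p = μ_pC_ox · (W/L) = 3.1 mA/V².
Assume saturation: I_D = ½ k_p V_ov² = 0.5 × 3.1 × 0.93² = 1.34 mA, giving V_SD = V_DD − I_D R_D = 9.06 − 1.34 × 10.9 = -5.55 V.
But -5.55 V < V_ov = 0.93 V, so the device is actually in triode.
In triode I_D = k_p[V_ov V_SD − ½ V_SD²] and I_D = (V_DD − V_SD)/R_D. Equating: 16.9 V_SD² − 32.42 V_SD + 9.06 = 0, giving V_SD = 0.339 V (the root below V_ov).
I_D = (9.06 − 0.339) / 10.9 = 0.8 mA.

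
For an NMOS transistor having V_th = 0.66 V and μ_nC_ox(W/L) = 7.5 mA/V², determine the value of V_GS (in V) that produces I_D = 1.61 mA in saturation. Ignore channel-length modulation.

V_GS = 1.32 V

In saturation I_D = ½ k_n (V_GS − V_th)², so V_GS − V_th = √(2 I_D / k_n) = √(2 × 1.61 / 7.5) = 0.655 V.
V_GS = 0.66 + 0.655 = 1.32 V.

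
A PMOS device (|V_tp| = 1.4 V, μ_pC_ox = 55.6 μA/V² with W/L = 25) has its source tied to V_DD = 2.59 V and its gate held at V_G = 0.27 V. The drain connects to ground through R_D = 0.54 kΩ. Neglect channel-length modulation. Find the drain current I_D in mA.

V_SG = V_DD − V_G = 2.59 − 0.27 = 2.32 V, so V_ov = 2.32 − 1.4 = 0.92 V.
k_p = μ_pC_ox · (W/L) = 1.39 mA/V².
Assume saturation: I_D = ½ k_p V_ov² = 0.5 × 1.39 × 0.92² = 0.588 mA, giving V_SD = V_DD − I_D R_D = 2.59 − 0.588 × 0.54 = 2.27 V.
V_SD = 2.27 V ≥ V_ov = 0.92 V, confirming saturation.

I_D = 0.588 mA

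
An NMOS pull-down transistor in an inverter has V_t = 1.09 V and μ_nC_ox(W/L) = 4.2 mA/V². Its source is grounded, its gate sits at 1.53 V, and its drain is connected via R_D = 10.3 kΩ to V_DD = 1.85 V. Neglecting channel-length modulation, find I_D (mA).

V_GS = V_G = 1.53 V, so V_ov = 1.53 − 1.09 = 0.44 V.
Assume saturation: I_D = ½ k_n V_ov² = 0.5 × 4.2 × 0.44² = 0.407 mA, giving V_DS = V_DD − I_D R_D = 1.85 − 0.407 × 10.3 = -2.34 V.
But -2.34 V < V_ov = 0.44 V, so the device is actually in triode.
In triode I_D = k_n[V_ov V_DS − ½ V_DS²] and I_D = (V_DD − V_DS)/R_D. Equating: 21.6 V_DS² − 20.03 V_DS + 1.85 = 0, giving V_DS = 0.104 V (the root below V_ov).
I_D = (1.85 − 0.104) / 10.3 = 0.17 mA.

I_D = 0.170 mA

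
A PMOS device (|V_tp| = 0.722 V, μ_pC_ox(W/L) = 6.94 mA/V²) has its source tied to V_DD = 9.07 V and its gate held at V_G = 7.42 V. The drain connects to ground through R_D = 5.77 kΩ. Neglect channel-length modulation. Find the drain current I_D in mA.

V_SG = V_DD − V_G = 9.07 − 7.42 = 1.65 V, so V_ov = 1.65 − 0.722 = 0.928 V.
Assume saturation: I_D = ½ k_p V_ov² = 0.5 × 6.94 × 0.928² = 2.99 mA, giving V_SD = V_DD − I_D R_D = 9.07 − 2.99 × 5.77 = -8.17 V.
But -8.17 V < V_ov = 0.928 V, so the device is actually in triode.
In triode I_D = k_p[V_ov V_SD − ½ V_SD²] and I_D = (V_DD − V_SD)/R_D. Equating: 20 V_SD² − 38.16 V_SD + 9.07 = 0, giving V_SD = 0.278 V (the root below V_ov).
I_D = (9.07 − 0.278) / 5.77 = 1.52 mA.

I_D = 1.52 mA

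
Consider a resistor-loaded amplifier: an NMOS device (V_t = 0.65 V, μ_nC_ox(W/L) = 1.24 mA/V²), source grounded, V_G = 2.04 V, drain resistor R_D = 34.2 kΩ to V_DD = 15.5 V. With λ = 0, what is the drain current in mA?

V_GS = V_G = 2.04 V, so V_ov = 2.04 − 0.65 = 1.39 V.
Assume saturation: I_D = ½ k_n V_ov² = 0.5 × 1.24 × 1.39² = 1.2 mA, giving V_DS = V_DD − I_D R_D = 15.5 − 1.2 × 34.2 = -25.5 V.
But -25.5 V < V_ov = 1.39 V, so the device is actually in triode.
In triode I_D = k_n[V_ov V_DS − ½ V_DS²] and I_D = (V_DD − V_DS)/R_D. Equating: 21.2 V_DS² − 59.95 V_DS + 15.5 = 0, giving V_DS = 0.288 V (the root below V_ov).
I_D = (15.5 − 0.288) / 34.2 = 0.445 mA.

I_D = 0.445 mA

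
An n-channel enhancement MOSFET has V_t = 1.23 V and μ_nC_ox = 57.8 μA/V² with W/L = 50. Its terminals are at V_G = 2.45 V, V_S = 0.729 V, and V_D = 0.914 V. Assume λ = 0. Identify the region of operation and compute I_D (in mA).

Triode; I_D = 0.213 mA

V_GS = V_G − V_S = 2.45 − 0.729 = 1.72 V; V_DS = V_D − V_S = 0.914 − 0.729 = 0.185 V.
k_n = μ_nC_ox · (W/L) = 2.89 mA/V².
V_ov = V_GS − V_t = 1.72 − 1.23 = 0.491 V.
Since V_DS = 0.185 V < V_ov = 0.491 V, the device is in the triode region.
I_D = k_n [V_ov · V_DS − ½ V_DS²] = 2.89 × [0.491 × 0.185 − 0.5 × 0.185²] = 0.213 mA.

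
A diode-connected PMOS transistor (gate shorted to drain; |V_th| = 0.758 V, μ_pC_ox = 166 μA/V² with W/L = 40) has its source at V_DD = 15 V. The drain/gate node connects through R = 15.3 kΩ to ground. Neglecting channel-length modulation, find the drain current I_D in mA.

I_D = 0.897 mA

With gate tied to drain, V_SG = V_SD ≥ V_SG − |V_th|, so the device is in saturation.
k_p = μ_pC_ox · (W/L) = 6.64 mA/V².
KCL at the drain: ½ k_p (V_SG − |V_th|)² = (V_DD − V_SG)/R.
Let x = V_SG − 0.758. Then 50.8 x² + x − 14.24 = 0, giving x = 0.52 V (positive root), so V_SG = 1.28 V.
I_D = (V_DD − V_SG)/R = (15 − 1.28) / 15.3 = 0.897 mA.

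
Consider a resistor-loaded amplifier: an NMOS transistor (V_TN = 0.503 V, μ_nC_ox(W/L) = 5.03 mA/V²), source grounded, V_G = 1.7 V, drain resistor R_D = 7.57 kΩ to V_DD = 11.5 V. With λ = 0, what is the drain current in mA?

I_D = 1.48 mA

V_GS = V_G = 1.7 V, so V_ov = 1.7 − 0.503 = 1.2 V.
Assume saturation: I_D = ½ k_n V_ov² = 0.5 × 5.03 × 1.2² = 3.6 mA, giving V_DS = V_DD − I_D R_D = 11.5 − 3.6 × 7.57 = -15.8 V.
But -15.8 V < V_ov = 1.2 V, so the device is actually in triode.
In triode I_D = k_n[V_ov V_DS − ½ V_DS²] and I_D = (V_DD − V_DS)/R_D. Equating: 19 V_DS² − 46.58 V_DS + 11.5 = 0, giving V_DS = 0.279 V (the root below V_ov).
I_D = (11.5 − 0.279) / 7.57 = 1.48 mA.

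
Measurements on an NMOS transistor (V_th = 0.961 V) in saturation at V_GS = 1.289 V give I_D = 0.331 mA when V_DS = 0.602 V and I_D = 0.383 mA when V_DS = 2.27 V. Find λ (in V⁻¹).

With V_GS fixed, I_D ∝ (1 + λ V_DS) in saturation, so I_D2/I_D1 = (1 + λ V_DS2)/(1 + λ V_DS1).
0.383/0.331 = 1.157 = (1 + 2.27 λ)/(1 + 0.602 λ).
Solving: λ (I_D1 V_DS2 − I_D2 V_DS1) = I_D2 − I_D1, so λ = (0.383 − 0.331) / (0.331 × 2.27 − 0.383 × 0.602) = 0.052 / 0.521 = 0.0998 V⁻¹.

λ = 0.0998 V⁻¹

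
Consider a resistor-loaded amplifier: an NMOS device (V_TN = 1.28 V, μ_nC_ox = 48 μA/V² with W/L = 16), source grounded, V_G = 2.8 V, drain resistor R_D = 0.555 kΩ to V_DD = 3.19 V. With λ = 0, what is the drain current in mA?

I_D = 0.887 mA

V_GS = V_G = 2.8 V, so V_ov = 2.8 − 1.28 = 1.52 V.
k_n = μ_nC_ox · (W/L) = 0.768 mA/V².
Assume saturation: I_D = ½ k_n V_ov² = 0.5 × 0.768 × 1.52² = 0.887 mA, giving V_DS = V_DD − I_D R_D = 3.19 − 0.887 × 0.555 = 2.7 V.
V_DS = 2.7 V ≥ V_ov = 1.52 V, confirming saturation.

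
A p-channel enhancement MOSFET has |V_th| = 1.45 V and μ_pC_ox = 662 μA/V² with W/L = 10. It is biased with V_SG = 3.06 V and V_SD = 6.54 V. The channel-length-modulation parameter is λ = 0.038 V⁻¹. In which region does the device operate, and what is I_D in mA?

k_p = μ_pC_ox · (W/L) = 6.62 mA/V².
V_ov = V_SG − |V_th| = 3.06 − 1.45 = 1.61 V.
Since V_SD = 6.54 V ≥ V_ov = 1.61 V, the device is in saturation.
I_D = ½ k_p V_ov² (1 + λ V_SD) = 0.5 × 6.62 × 1.61² × (1 + 0.038 × 6.54) = 10.7 mA.

Saturation; I_D = 10.7 mA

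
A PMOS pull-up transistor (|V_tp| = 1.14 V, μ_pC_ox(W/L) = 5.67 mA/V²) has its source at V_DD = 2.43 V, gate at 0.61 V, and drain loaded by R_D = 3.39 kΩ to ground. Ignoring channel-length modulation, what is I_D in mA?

V_SG = V_DD − V_G = 2.43 − 0.61 = 1.82 V, so V_ov = 1.82 − 1.14 = 0.68 V.
Assume saturation: I_D = ½ k_p V_ov² = 0.5 × 5.67 × 0.68² = 1.31 mA, giving V_SD = V_DD − I_D R_D = 2.43 − 1.31 × 3.39 = -2.01 V.
But -2.01 V < V_ov = 0.68 V, so the device is actually in triode.
In triode I_D = k_p[V_ov V_SD − ½ V_SD²] and I_D = (V_DD − V_SD)/R_D. Equating: 9.61 V_SD² − 14.07 V_SD + 2.43 = 0, giving V_SD = 0.2 V (the root below V_ov).
I_D = (2.43 − 0.2) / 3.39 = 0.658 mA.

I_D = 0.658 mA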